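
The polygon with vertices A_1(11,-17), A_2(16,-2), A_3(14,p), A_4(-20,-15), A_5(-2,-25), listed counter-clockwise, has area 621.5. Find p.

The doubled signed area Σ (x_i y_{i+1} − x_{i+1} y_i) is linear in p.
With p=0 it equals 847; the coefficient of p is 36 (from the two edges through A_3).
So 36·p + 847 = 2·621.5 = 1243 ⇒ p = 11.

11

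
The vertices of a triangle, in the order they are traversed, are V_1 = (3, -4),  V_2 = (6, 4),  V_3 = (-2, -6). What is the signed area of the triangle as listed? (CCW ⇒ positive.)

Σ = (36) + (-28) + (26) = 34
Signed area = Σ/2 = 17 (positive ⇒ counter-clockwise traversal).

17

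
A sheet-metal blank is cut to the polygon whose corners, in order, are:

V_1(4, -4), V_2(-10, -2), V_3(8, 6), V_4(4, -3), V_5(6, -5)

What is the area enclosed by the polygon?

Apply the shoelace formula: 2A = Σ (x_i·y_{i+1} − x_{i+1}·y_i), indices taken mod 5.
Σ = (-48) + (-44) + (-48) + (-2) + (-4) = -146
Area = |Σ|/2 = 73.

73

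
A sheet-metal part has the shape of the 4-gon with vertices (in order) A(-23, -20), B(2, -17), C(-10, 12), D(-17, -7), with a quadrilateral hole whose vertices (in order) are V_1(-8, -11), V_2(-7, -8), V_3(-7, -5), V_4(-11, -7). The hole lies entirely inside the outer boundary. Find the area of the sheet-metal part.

Outer boundary:
Apply the surveyor's formula: 2A = Σ (x_i·y_{i+1} − x_{i+1}·y_i), indices taken mod 4.
Cross-terms: 431, -146, 274, 179  ⇒  Σ = 738
Area = |Σ|/2 = 369.
Hole:
Apply the shoelace formula: 2A = Σ (x_i·y_{i+1} − x_{i+1}·y_i), indices taken mod 4.
V_1→V_2: (-8)(-8) − (-7)(-11) = -13
V_2→V_3: (-7)(-5) − (-7)(-8) = -21
V_3→V_4: (-7)(-7) − (-11)(-5) = -6
V_4→V_1: (-11)(-11) − (-8)(-7) = 65
Σ = 25
Area = |Σ|/2 = 12.5.
Net area = 369 − 12.5 = 356.5.

356.5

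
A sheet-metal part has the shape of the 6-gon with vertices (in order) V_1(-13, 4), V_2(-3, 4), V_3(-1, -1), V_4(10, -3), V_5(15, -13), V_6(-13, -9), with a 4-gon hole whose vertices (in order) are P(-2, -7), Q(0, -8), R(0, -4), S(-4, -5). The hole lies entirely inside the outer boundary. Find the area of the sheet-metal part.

280

Outer boundary:
Apply the shoelace formula: 2A = Σ (x_i·y_{i+1} − x_{i+1}·y_i), indices taken mod 6.
Σ = (-40) + (7) + (13) + (-85) + (-304) + (-169) = -578
Area = |Σ|/2 = 289.
Hole:
Apply the shoelace formula: 2A = Σ (x_i·y_{i+1} − x_{i+1}·y_i), indices taken mod 4.
Cross-terms: 16, 0, -16, 18  ⇒  Σ = 18
Area = |Σ|/2 = 9.
Net area = 289 − 9 = 280.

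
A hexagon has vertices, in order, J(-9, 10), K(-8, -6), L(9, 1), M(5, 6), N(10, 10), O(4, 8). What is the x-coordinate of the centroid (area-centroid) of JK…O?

Apply the shoelace formula. First the cross-terms c_i = x_i·y_{i+1} − x_{i+1}·y_i:
  134, 46, 49, -10, 40, 112  ⇒  2A = 371, A = 185.5.
Then Σ (x_i + x_{i+1})·c_i = -1696, so x̄ = -1696 / (6·185.5) = -32/21.

-32/21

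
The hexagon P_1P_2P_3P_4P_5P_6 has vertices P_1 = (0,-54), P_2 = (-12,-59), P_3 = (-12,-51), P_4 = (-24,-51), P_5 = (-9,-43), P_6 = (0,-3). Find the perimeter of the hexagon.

|P_1P_2| = √((-12)² + (-5)²) = √169 = 13
|P_2P_3| = √((0)² + (8)²) = √64 = 8
|P_3P_4| = √((-12)² + (0)²) = √144 = 12
|P_4P_5| = √((15)² + (8)²) = √289 = 17
|P_5P_6| = √((9)² + (40)²) = √1681 = 41
|P_6P_1| = √((0)² + (-51)²) = √2601 = 51
Perimeter = 13 + 8 + 12 + 17 + 41 + 51 = 142.

142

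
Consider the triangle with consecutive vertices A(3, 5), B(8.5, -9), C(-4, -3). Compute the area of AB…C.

Apply Gauss's area formula: 2A = Σ (x_i·y_{i+1} − x_{i+1}·y_i), indices taken mod 3.
A→B: (3)(-9) − (8.5)(5) = -69.5
B→C: (8.5)(-3) − (-4)(-9) = -61.5
C→A: (-4)(5) − (3)(-3) = -11
Σ = -142
Area = |Σ|/2 = 71.

71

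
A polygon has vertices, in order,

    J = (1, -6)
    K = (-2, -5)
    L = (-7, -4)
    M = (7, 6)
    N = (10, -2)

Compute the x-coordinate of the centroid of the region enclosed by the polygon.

Apply the shoelace formula. First the cross-terms c_i = x_i·y_{i+1} − x_{i+1}·y_i:
  -17, -27, -14, -74, -58  ⇒  2A = -190, A = -95.
Then Σ (x_i + x_{i+1})·c_i = -1636, so x̄ = -1636 / (6·(-95)) = 818/285.

818/285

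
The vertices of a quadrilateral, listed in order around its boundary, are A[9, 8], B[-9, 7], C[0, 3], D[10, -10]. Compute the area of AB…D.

124

Cross-terms: 135, -27, -30, 170  ⇒  Σ = 248
Area = |Σ|/2 = 124.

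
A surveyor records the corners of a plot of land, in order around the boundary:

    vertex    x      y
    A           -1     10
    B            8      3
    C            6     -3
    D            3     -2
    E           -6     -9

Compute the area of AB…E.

Apply the surveyor's formula: 2A = Σ (x_i·y_{i+1} − x_{i+1}·y_i), indices taken mod 5.
Σ = (-83) + (-42) + (-3) + (-39) + (-69) = -236
Area = |Σ|/2 = 118.

118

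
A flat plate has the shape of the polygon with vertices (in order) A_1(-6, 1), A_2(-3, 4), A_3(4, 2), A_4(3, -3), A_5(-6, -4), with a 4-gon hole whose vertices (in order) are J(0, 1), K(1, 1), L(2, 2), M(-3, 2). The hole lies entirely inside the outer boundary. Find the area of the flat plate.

57.5

Outer boundary:
Apply Gauss's area formula: 2A = Σ (x_i·y_{i+1} − x_{i+1}·y_i), indices taken mod 5.
A_1→A_2: (-6)(4) − (-3)(1) = -21
A_2→A_3: (-3)(2) − (4)(4) = -22
A_3→A_4: (4)(-3) − (3)(2) = -18
A_4→A_5: (3)(-4) − (-6)(-3) = -30
A_5→A_1: (-6)(1) − (-6)(-4) = -30
Σ = -121
Area = |Σ|/2 = 60.5.
Hole:
Apply the surveyor's formula: 2A = Σ (x_i·y_{i+1} − x_{i+1}·y_i), indices taken mod 4.
Cross-terms: -1, 0, 10, -3  ⇒  Σ = 6
Area = |Σ|/2 = 3.
Net area = 60.5 − 3 = 57.5.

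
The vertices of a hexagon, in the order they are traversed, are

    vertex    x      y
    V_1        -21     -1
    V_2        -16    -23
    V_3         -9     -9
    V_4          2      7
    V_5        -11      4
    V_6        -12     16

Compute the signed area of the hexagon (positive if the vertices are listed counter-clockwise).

332

Apply the shoelace formula: 2A = Σ (x_i·y_{i+1} − x_{i+1}·y_i), indices taken mod 6.
Σ = (467) + (-63) + (-45) + (85) + (-128) + (348) = 664
Signed area = Σ/2 = 332 (positive ⇒ counter-clockwise traversal).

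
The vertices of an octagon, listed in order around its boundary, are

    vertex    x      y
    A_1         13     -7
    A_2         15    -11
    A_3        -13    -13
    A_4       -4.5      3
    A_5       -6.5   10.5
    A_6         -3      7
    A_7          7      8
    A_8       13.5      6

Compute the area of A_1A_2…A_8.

413.375

Apply the shoelace (surveyor's) formula: 2A = Σ (x_i·y_{i+1} − x_{i+1}·y_i), indices taken mod 8.
Σ = (-38) + (-338) + (-97.5) + (-27.75) + (-14) + (-73) + (-66) + (-172.5) = -826.75
Area = |Σ|/2 = 413.375.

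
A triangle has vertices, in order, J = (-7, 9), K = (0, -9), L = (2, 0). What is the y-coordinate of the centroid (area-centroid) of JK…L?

0

Apply Gauss's area formula. First the cross-terms c_i = x_i·y_{i+1} − x_{i+1}·y_i:
  63, 18, 18  ⇒  2A = 99, A = 49.5.
Then Σ (y_i + y_{i+1})·c_i = 0, so ȳ = 0 / (6·49.5) = 0.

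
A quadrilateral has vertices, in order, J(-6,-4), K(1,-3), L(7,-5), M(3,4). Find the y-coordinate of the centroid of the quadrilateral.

Apply the surveyor's formula. First the cross-terms c_i = x_i·y_{i+1} − x_{i+1}·y_i:
  22, 16, 43, 12  ⇒  2A = 93, A = 46.5.
Then Σ (y_i + y_{i+1})·c_i = -325, so ȳ = -325 / (6·46.5) = -325/279.

-325/279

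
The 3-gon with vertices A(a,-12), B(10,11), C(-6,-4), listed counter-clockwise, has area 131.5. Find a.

The doubled signed area Σ (x_i y_{i+1} − x_{i+1} y_i) is linear in a.
With a=0 it equals 218; the coefficient of a is 15 (from the two edges through A).
So 15·a + 218 = 2·131.5 = 263 ⇒ a = 3.

3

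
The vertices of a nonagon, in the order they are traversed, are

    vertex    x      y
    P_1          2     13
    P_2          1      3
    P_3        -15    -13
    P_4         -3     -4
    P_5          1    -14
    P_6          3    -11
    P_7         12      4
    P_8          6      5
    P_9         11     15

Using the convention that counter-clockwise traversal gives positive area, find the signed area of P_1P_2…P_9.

225.5

Apply Gauss's area formula: 2A = Σ (x_i·y_{i+1} − x_{i+1}·y_i), indices taken mod 9.
Cross-terms: -7, 32, 21, 46, 31, 144, 36, 35, 113  ⇒  Σ = 451
Signed area = Σ/2 = 225.5 (positive ⇒ counter-clockwise traversal).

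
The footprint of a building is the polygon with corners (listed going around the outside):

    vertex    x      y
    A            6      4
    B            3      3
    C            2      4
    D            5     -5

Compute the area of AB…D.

Apply the shoelace (surveyor's) formula: 2A = Σ (x_i·y_{i+1} − x_{i+1}·y_i), indices taken mod 4.
A→B: (6)(3) − (3)(4) = 6
B→C: (3)(4) − (2)(3) = 6
C→D: (2)(-5) − (5)(4) = -30
D→A: (5)(4) − (6)(-5) = 50
Σ = 32
Area = |Σ|/2 = 16.

16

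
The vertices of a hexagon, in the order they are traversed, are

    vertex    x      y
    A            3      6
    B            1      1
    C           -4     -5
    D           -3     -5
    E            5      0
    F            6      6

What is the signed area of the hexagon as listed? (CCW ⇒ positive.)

Apply Gauss's area formula: 2A = Σ (x_i·y_{i+1} − x_{i+1}·y_i), indices taken mod 6.
Cross-terms: -3, -1, 5, 25, 30, 18  ⇒  Σ = 74
Signed area = Σ/2 = 37 (positive ⇒ counter-clockwise traversal).

37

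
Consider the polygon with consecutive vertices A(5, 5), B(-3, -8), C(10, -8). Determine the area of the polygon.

84.5

Cross-terms: -25, 104, 90  ⇒  Σ = 169
Area = |Σ|/2 = 84.5.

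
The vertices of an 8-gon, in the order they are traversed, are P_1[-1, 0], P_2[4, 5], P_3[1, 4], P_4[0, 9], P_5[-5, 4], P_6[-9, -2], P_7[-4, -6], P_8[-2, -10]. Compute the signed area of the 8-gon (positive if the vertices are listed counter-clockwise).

85

Σ = (-5) + (11) + (9) + (45) + (46) + (46) + (28) + (-10) = 170
Signed area = Σ/2 = 85 (positive ⇒ counter-clockwise traversal).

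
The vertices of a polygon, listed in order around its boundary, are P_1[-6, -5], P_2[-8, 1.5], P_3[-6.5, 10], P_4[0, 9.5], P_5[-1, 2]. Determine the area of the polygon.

77.25

Apply the shoelace formula: 2A = Σ (x_i·y_{i+1} − x_{i+1}·y_i), indices taken mod 5.
Σ = (-49) + (-70.25) + (-61.75) + (9.5) + (17) = -154.5
Area = |Σ|/2 = 77.25.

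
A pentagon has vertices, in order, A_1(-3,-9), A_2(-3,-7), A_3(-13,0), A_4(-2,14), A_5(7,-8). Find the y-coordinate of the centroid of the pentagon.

69/112

Apply Gauss's area formula. First the cross-terms c_i = x_i·y_{i+1} − x_{i+1}·y_i:
  -6, -91, -182, -82, -87  ⇒  2A = -448, A = -224.
Then Σ (y_i + y_{i+1})·c_i = -828, so ȳ = -828 / (6·(-224)) = 69/112.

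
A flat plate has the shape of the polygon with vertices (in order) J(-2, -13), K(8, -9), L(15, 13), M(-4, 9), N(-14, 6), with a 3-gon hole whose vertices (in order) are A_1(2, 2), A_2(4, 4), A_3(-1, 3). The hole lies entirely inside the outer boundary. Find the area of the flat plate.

Outer boundary:
Apply the shoelace (surveyor's) formula: 2A = Σ (x_i·y_{i+1} − x_{i+1}·y_i), indices taken mod 5.
J→K: (-2)(-9) − (8)(-13) = 122
K→L: (8)(13) − (15)(-9) = 239
L→M: (15)(9) − (-4)(13) = 187
M→N: (-4)(6) − (-14)(9) = 102
N→J: (-14)(-13) − (-2)(6) = 194
Σ = 844
Area = |Σ|/2 = 422.
Hole:
Apply the shoelace formula: 2A = Σ (x_i·y_{i+1} − x_{i+1}·y_i), indices taken mod 3.
A_1→A_2: (2)(4) − (4)(2) = 0
A_2→A_3: (4)(3) − (-1)(4) = 16
A_3→A_1: (-1)(2) − (2)(3) = -8
Σ = 8
Area = |Σ|/2 = 4.
Net area = 422 − 4 = 418.

418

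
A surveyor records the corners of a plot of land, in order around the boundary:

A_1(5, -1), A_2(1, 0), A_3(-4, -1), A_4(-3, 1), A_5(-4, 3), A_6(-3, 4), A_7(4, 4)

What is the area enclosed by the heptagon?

Apply the shoelace (surveyor's) formula: 2A = Σ (x_i·y_{i+1} − x_{i+1}·y_i), indices taken mod 7.
Σ = (1) + (-1) + (-7) + (-5) + (-7) + (-28) + (-24) = -71
Area = |Σ|/2 = 35.5.

35.5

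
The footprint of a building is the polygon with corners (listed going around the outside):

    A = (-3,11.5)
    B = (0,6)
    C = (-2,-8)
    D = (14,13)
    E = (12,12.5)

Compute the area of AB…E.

137.25

Cross-terms: -18, 12, 86, 19, 175.5  ⇒  Σ = 274.5
Area = |Σ|/2 = 137.25.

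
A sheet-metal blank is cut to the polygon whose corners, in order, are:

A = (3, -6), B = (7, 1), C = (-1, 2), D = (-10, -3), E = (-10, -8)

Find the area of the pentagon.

108.5

Apply the surveyor's formula: 2A = Σ (x_i·y_{i+1} − x_{i+1}·y_i), indices taken mod 5.
A→B: (3)(1) − (7)(-6) = 45
B→C: (7)(2) − (-1)(1) = 15
C→D: (-1)(-3) − (-10)(2) = 23
D→E: (-10)(-8) − (-10)(-3) = 50
E→A: (-10)(-6) − (3)(-8) = 84
Σ = 217
Area = |Σ|/2 = 108.5.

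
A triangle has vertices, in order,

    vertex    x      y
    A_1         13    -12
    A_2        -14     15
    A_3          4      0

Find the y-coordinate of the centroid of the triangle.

1

Apply Gauss's area formula. First the cross-terms c_i = x_i·y_{i+1} − x_{i+1}·y_i:
  27, -60, -48  ⇒  2A = -81, A = -40.5.
Then Σ (y_i + y_{i+1})·c_i = -243, so ȳ = -243 / (6·(-40.5)) = 1.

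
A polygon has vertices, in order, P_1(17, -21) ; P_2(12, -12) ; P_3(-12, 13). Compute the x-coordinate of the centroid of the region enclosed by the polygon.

17/3

Apply the surveyor's formula. First the cross-terms c_i = x_i·y_{i+1} − x_{i+1}·y_i:
  48, 12, 31  ⇒  2A = 91, A = 45.5.
Then Σ (x_i + x_{i+1})·c_i = 1547, so x̄ = 1547 / (6·45.5) = 17/3.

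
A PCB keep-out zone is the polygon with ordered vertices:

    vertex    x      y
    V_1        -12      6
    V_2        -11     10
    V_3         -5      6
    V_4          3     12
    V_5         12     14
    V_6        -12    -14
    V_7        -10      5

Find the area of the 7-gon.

Apply the surveyor's formula: 2A = Σ (x_i·y_{i+1} − x_{i+1}·y_i), indices taken mod 7.
Cross-terms: -54, -16, -78, -102, 0, -200, 0  ⇒  Σ = -450
Area = |Σ|/2 = 225.

225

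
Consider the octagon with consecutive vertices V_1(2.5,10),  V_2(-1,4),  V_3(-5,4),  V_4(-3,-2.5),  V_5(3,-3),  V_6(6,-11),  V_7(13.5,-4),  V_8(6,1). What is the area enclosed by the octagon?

Σ = (20) + (16) + (24.5) + (16.5) + (-15) + (124.5) + (37.5) + (57.5) = 281.5
Area = |Σ|/2 = 140.75.

140.75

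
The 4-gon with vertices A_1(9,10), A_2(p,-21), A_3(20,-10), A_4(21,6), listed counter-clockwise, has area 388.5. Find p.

The doubled signed area Σ (x_i y_{i+1} − x_{i+1} y_i) is linear in p.
With p=0 it equals 717; the coefficient of p is -20 (from the two edges through A_2).
So -20·p + 717 = 2·388.5 = 777 ⇒ p = -3.

-3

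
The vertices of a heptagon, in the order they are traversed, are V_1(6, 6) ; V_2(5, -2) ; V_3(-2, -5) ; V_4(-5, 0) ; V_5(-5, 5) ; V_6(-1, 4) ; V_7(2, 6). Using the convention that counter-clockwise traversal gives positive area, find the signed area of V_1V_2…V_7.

-87

Apply the shoelace formula: 2A = Σ (x_i·y_{i+1} − x_{i+1}·y_i), indices taken mod 7.
Σ = (-42) + (-29) + (-25) + (-25) + (-15) + (-14) + (-24) = -174
Signed area = Σ/2 = -87 (negative ⇒ clockwise traversal).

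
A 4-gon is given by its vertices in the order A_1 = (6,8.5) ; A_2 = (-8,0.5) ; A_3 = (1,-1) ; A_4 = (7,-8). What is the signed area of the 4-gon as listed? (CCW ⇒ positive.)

92.5

Apply the shoelace (surveyor's) formula: 2A = Σ (x_i·y_{i+1} − x_{i+1}·y_i), indices taken mod 4.
Cross-terms: 71, 7.5, -1, 107.5  ⇒  Σ = 185
Signed area = Σ/2 = 92.5 (positive ⇒ counter-clockwise traversal).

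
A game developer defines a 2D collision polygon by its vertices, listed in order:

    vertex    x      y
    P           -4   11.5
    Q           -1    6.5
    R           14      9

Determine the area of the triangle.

P→Q: (-4)(6.5) − (-1)(11.5) = -14.5
Q→R: (-1)(9) − (14)(6.5) = -100
R→P: (14)(11.5) − (-4)(9) = 197
Σ = 82.5
Area = |Σ|/2 = 41.25.

41.25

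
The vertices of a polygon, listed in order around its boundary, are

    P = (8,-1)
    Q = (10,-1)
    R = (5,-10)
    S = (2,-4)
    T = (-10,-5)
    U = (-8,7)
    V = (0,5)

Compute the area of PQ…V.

Apply the surveyor's formula: 2A = Σ (x_i·y_{i+1} − x_{i+1}·y_i), indices taken mod 7.
Σ = (2) + (-95) + (0) + (-50) + (-110) + (-40) + (-40) = -333
Area = |Σ|/2 = 166.5.

166.5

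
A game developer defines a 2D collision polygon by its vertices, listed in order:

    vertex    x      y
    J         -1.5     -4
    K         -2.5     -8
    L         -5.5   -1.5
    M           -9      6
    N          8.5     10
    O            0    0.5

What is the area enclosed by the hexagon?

Apply the shoelace (surveyor's) formula: 2A = Σ (x_i·y_{i+1} − x_{i+1}·y_i), indices taken mod 6.
Σ = (2) + (-40.25) + (-46.5) + (-141) + (4.25) + (0.75) = -220.75
Area = |Σ|/2 = 110.375.

110.375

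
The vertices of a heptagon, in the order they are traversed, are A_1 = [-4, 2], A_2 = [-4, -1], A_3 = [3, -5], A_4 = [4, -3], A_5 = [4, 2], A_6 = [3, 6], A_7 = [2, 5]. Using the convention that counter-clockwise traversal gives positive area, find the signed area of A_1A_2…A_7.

A_1→A_2: (-4)(-1) − (-4)(2) = 12
A_2→A_3: (-4)(-5) − (3)(-1) = 23
A_3→A_4: (3)(-3) − (4)(-5) = 11
A_4→A_5: (4)(2) − (4)(-3) = 20
A_5→A_6: (4)(6) − (3)(2) = 18
A_6→A_7: (3)(5) − (2)(6) = 3
A_7→A_1: (2)(2) − (-4)(5) = 24
Σ = 111
Signed area = Σ/2 = 55.5 (positive ⇒ counter-clockwise traversal).

55.5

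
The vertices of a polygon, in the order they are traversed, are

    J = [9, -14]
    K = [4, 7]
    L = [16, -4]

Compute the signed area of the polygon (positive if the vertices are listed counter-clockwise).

Apply the shoelace (surveyor's) formula: 2A = Σ (x_i·y_{i+1} − x_{i+1}·y_i), indices taken mod 3.
Cross-terms: 119, -128, -188  ⇒  Σ = -197
Signed area = Σ/2 = -98.5 (negative ⇒ clockwise traversal).

-98.5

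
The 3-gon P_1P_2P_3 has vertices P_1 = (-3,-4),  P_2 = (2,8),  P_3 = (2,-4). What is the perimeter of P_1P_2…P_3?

30

|P_1P_2| = √((5)² + (12)²) = √169 = 13
|P_2P_3| = √((0)² + (-12)²) = √144 = 12
|P_3P_1| = √((-5)² + (0)²) = √25 = 5
Perimeter = 13 + 12 + 5 = 30.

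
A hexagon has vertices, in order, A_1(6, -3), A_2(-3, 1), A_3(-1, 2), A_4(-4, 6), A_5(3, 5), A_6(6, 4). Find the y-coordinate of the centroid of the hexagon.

Apply the surveyor's formula. First the cross-terms c_i = x_i·y_{i+1} − x_{i+1}·y_i:
  -3, -5, 2, -38, -18, -42  ⇒  2A = -104, A = -52.
Then Σ (y_i + y_{i+1})·c_i = -615, so ȳ = -615 / (6·(-52)) = 205/104.

205/104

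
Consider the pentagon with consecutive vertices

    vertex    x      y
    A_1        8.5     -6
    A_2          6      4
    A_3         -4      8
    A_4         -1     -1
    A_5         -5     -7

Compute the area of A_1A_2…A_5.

118.75

Σ = (70) + (64) + (12) + (2) + (89.5) = 237.5
Area = |Σ|/2 = 118.75.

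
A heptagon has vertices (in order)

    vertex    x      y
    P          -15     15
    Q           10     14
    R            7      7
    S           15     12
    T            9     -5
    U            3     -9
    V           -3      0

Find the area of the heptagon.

Σ = (-360) + (-28) + (-21) + (-183) + (-66) + (-27) + (-45) = -730
Area = |Σ|/2 = 365.

365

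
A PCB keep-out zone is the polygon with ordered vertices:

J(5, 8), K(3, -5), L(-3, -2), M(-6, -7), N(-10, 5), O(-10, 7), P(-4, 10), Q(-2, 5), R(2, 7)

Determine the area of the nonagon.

148

J→K: (5)(-5) − (3)(8) = -49
K→L: (3)(-2) − (-3)(-5) = -21
L→M: (-3)(-7) − (-6)(-2) = 9
M→N: (-6)(5) − (-10)(-7) = -100
N→O: (-10)(7) − (-10)(5) = -20
O→P: (-10)(10) − (-4)(7) = -72
P→Q: (-4)(5) − (-2)(10) = 0
Q→R: (-2)(7) − (2)(5) = -24
R→J: (2)(8) − (5)(7) = -19
Σ = -296
Area = |Σ|/2 = 148.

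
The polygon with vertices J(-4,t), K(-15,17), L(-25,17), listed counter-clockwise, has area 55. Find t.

6

Write out the shoelace sum; only the two edges meeting at J involve t:
2·Area = [((-25)·t − (-4)·17) + ((-4)·17 − (-15)·t)] + 170
       = -10·t + 170 = 110
⇒ t = 6.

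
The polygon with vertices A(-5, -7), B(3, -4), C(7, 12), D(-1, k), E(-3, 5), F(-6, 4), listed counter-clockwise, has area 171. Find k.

The doubled signed area Σ (x_i y_{i+1} − x_{i+1} y_i) is linear in k.
With k=0 it equals 192; the coefficient of k is 10 (from the two edges through D).
So 10·k + 192 = 2·171 = 342 ⇒ k = 15.

15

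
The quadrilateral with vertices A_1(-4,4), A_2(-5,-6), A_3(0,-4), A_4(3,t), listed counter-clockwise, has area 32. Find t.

Write out the shoelace sum; only the two edges meeting at A_4 involve t:
2·Area = [(0·t − 3·(-4)) + (3·4 − (-4)·t)] + 64
       = 4·t + 88 = 64
⇒ t = -6.

-6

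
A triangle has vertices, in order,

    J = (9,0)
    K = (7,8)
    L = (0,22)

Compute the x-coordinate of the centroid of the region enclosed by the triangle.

Apply the shoelace formula. First the cross-terms c_i = x_i·y_{i+1} − x_{i+1}·y_i:
  72, 154, -198  ⇒  2A = 28, A = 14.
Then Σ (x_i + x_{i+1})·c_i = 448, so x̄ = 448 / (6·14) = 16/3.

16/3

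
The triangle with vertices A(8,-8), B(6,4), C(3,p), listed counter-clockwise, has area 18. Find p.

The doubled signed area Σ (x_i y_{i+1} − x_{i+1} y_i) is linear in p.
With p=0 it equals 44; the coefficient of p is -2 (from the two edges through C).
So -2·p + 44 = 2·18 = 36 ⇒ p = 4.

4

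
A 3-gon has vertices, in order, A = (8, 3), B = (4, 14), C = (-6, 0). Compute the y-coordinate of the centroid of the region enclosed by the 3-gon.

Apply the surveyor's formula. First the cross-terms c_i = x_i·y_{i+1} − x_{i+1}·y_i:
  100, 84, -18  ⇒  2A = 166, A = 83.
Then Σ (y_i + y_{i+1})·c_i = 2822, so ȳ = 2822 / (6·83) = 17/3.

17/3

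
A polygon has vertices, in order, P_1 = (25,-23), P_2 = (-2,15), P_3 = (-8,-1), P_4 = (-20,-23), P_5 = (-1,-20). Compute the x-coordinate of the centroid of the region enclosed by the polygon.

Apply the shoelace (surveyor's) formula. First the cross-terms c_i = x_i·y_{i+1} − x_{i+1}·y_i:
  329, 122, 164, 377, 523  ⇒  2A = 1515, A = 757.5.
Then Σ (x_i + x_{i+1})·c_i = 6390, so x̄ = 6390 / (6·757.5) = 142/101.

142/101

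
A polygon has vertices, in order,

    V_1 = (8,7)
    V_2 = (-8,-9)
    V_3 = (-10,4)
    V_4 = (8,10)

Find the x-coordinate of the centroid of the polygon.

-346/147

Apply the shoelace formula. First the cross-terms c_i = x_i·y_{i+1} − x_{i+1}·y_i:
  -16, -122, -132, -24  ⇒  2A = -294, A = -147.
Then Σ (x_i + x_{i+1})·c_i = 2076, so x̄ = 2076 / (6·(-147)) = -346/147.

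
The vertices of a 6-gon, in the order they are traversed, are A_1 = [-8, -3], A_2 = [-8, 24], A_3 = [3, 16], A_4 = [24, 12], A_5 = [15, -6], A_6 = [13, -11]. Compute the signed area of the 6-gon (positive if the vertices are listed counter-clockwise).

Σ = (-216) + (-200) + (-348) + (-324) + (-87) + (-127) = -1302
Signed area = Σ/2 = -651 (negative ⇒ clockwise traversal).

-651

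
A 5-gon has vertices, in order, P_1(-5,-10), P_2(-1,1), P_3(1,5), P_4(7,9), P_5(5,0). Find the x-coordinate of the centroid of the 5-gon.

Apply Gauss's area formula. First the cross-terms c_i = x_i·y_{i+1} − x_{i+1}·y_i:
  -15, -6, -26, -45, -50  ⇒  2A = -142, A = -71.
Then Σ (x_i + x_{i+1})·c_i = -658, so x̄ = -658 / (6·(-71)) = 329/213.

329/213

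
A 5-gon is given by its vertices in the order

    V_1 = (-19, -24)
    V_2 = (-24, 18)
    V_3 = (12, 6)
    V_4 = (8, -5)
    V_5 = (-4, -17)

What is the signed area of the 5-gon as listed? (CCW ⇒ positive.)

Apply the surveyor's formula: 2A = Σ (x_i·y_{i+1} − x_{i+1}·y_i), indices taken mod 5.
V_1→V_2: (-19)(18) − (-24)(-24) = -918
V_2→V_3: (-24)(6) − (12)(18) = -360
V_3→V_4: (12)(-5) − (8)(6) = -108
V_4→V_5: (8)(-17) − (-4)(-5) = -156
V_5→V_1: (-4)(-24) − (-19)(-17) = -227
Σ = -1769
Signed area = Σ/2 = -884.5 (negative ⇒ clockwise traversal).

-884.5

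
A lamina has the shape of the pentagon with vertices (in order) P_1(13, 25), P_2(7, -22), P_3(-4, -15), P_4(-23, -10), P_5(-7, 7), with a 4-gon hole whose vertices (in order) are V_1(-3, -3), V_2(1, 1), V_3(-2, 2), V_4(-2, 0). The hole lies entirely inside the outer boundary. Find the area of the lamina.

721

Outer boundary:
Cross-terms: -461, -193, -305, -231, -266  ⇒  Σ = -1456
Area = |Σ|/2 = 728.
Hole:
Apply the shoelace formula: 2A = Σ (x_i·y_{i+1} − x_{i+1}·y_i), indices taken mod 4.
Σ = (0) + (4) + (4) + (6) = 14
Area = |Σ|/2 = 7.
Net area = 728 − 7 = 721.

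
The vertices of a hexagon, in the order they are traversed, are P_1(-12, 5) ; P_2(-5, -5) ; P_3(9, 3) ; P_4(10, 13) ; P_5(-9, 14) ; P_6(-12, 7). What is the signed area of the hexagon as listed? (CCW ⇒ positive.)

Σ = (85) + (30) + (87) + (257) + (105) + (24) = 588
Signed area = Σ/2 = 294 (positive ⇒ counter-clockwise traversal).

294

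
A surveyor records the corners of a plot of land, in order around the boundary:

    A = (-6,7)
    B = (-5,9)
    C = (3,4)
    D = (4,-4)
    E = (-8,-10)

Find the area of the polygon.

Σ = (-19) + (-47) + (-28) + (-72) + (-116) = -282
Area = |Σ|/2 = 141.

141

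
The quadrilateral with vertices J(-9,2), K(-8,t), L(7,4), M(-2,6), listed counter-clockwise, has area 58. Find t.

Write out the shoelace sum; only the two edges meeting at K involve t:
2·Area = [((-9)·t − (-8)·2) + ((-8)·4 − 7·t)] + 100
       = -16·t + 84 = 116
⇒ t = -2.

-2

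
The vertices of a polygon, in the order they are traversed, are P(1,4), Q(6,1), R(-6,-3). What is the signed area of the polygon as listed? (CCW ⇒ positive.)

Σ = (-23) + (-12) + (-21) = -56
Signed area = Σ/2 = -28 (negative ⇒ clockwise traversal).

-28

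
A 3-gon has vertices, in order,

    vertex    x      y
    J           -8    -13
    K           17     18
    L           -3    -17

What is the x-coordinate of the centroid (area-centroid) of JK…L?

2

Apply the surveyor's formula. First the cross-terms c_i = x_i·y_{i+1} − x_{i+1}·y_i:
  77, -235, -97  ⇒  2A = -255, A = -127.5.
Then Σ (x_i + x_{i+1})·c_i = -1530, so x̄ = -1530 / (6·(-127.5)) = 2.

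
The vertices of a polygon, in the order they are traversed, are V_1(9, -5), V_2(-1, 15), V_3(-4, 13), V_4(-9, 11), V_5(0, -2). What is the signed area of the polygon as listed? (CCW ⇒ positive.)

Apply the surveyor's formula: 2A = Σ (x_i·y_{i+1} − x_{i+1}·y_i), indices taken mod 5.
Σ = (130) + (47) + (73) + (18) + (18) = 286
Signed area = Σ/2 = 143 (positive ⇒ counter-clockwise traversal).

143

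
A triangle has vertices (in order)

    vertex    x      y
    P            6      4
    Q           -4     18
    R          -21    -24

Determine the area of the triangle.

Cross-terms: 124, 474, 60  ⇒  Σ = 658
Area = |Σ|/2 = 329.

329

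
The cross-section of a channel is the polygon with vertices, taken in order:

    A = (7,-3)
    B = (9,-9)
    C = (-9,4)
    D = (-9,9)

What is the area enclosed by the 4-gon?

81

Apply the surveyor's formula: 2A = Σ (x_i·y_{i+1} − x_{i+1}·y_i), indices taken mod 4.
A→B: (7)(-9) − (9)(-3) = -36
B→C: (9)(4) − (-9)(-9) = -45
C→D: (-9)(9) − (-9)(4) = -45
D→A: (-9)(-3) − (7)(9) = -36
Σ = -162
Area = |Σ|/2 = 81.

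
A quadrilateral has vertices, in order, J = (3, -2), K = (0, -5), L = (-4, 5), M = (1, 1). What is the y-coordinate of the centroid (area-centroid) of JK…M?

Apply the shoelace (surveyor's) formula. First the cross-terms c_i = x_i·y_{i+1} − x_{i+1}·y_i:
  -15, -20, -9, -5  ⇒  2A = -49, A = -24.5.
Then Σ (y_i + y_{i+1})·c_i = 56, so ȳ = 56 / (6·(-24.5)) = -8/21.

-8/21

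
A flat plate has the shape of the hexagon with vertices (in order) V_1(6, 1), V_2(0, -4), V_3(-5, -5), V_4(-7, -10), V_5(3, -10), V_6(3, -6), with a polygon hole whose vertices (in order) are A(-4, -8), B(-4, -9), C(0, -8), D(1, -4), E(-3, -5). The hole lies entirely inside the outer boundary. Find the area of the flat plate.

45.5

Outer boundary:
Apply Gauss's area formula: 2A = Σ (x_i·y_{i+1} − x_{i+1}·y_i), indices taken mod 6.
Σ = (-24) + (-20) + (15) + (100) + (12) + (39) = 122
Area = |Σ|/2 = 61.
Hole:
Σ = (4) + (32) + (8) + (-17) + (4) = 31
Area = |Σ|/2 = 15.5.
Net area = 61 − 15.5 = 45.5.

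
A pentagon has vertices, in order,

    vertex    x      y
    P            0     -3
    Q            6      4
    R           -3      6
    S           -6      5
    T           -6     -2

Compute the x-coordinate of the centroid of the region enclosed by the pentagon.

-61/49

Apply the shoelace formula. First the cross-terms c_i = x_i·y_{i+1} − x_{i+1}·y_i:
  18, 48, 21, 42, 18  ⇒  2A = 147, A = 73.5.
Then Σ (x_i + x_{i+1})·c_i = -549, so x̄ = -549 / (6·73.5) = -61/49.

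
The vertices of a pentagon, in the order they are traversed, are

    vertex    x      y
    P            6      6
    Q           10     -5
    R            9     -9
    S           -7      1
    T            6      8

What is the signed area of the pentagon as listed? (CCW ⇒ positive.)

Cross-terms: -90, -45, -54, -62, -12  ⇒  Σ = -263
Signed area = Σ/2 = -131.5 (negative ⇒ clockwise traversal).

-131.5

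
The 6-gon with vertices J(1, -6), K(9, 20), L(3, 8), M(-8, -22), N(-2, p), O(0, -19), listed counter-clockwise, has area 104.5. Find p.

The doubled signed area Σ (x_i y_{i+1} − x_{i+1} y_i) is linear in p.
With p=0 it equals 97; the coefficient of p is -8 (from the two edges through N).
So -8·p + 97 = 2·104.5 = 209 ⇒ p = -14.

-14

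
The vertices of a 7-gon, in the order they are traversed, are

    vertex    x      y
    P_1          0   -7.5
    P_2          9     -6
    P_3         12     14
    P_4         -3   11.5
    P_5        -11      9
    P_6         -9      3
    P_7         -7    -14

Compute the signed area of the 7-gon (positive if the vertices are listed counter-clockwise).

Apply the shoelace formula: 2A = Σ (x_i·y_{i+1} − x_{i+1}·y_i), indices taken mod 7.
Σ = (67.5) + (198) + (180) + (99.5) + (48) + (147) + (52.5) = 792.5
Signed area = Σ/2 = 396.25 (positive ⇒ counter-clockwise traversal).

396.25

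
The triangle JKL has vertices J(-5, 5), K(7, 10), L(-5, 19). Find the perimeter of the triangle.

42

|JK| = √((12)² + (5)²) = √169 = 13
|KL| = √((-12)² + (9)²) = √225 = 15
|LJ| = √((0)² + (-14)²) = √196 = 14
Perimeter = 13 + 15 + 14 = 42.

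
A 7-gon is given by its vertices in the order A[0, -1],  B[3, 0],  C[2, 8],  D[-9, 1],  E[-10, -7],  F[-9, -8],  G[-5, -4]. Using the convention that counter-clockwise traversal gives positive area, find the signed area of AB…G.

96

A→B: (0)(0) − (3)(-1) = 3
B→C: (3)(8) − (2)(0) = 24
C→D: (2)(1) − (-9)(8) = 74
D→E: (-9)(-7) − (-10)(1) = 73
E→F: (-10)(-8) − (-9)(-7) = 17
F→G: (-9)(-4) − (-5)(-8) = -4
G→A: (-5)(-1) − (0)(-4) = 5
Σ = 192
Signed area = Σ/2 = 96 (positive ⇒ counter-clockwise traversal).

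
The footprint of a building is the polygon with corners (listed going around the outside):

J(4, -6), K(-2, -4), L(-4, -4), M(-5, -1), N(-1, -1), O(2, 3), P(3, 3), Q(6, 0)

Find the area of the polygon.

53

Apply the shoelace formula: 2A = Σ (x_i·y_{i+1} − x_{i+1}·y_i), indices taken mod 8.
Cross-terms: -28, -8, -16, 4, -1, -3, -18, -36  ⇒  Σ = -106
Area = |Σ|/2 = 53.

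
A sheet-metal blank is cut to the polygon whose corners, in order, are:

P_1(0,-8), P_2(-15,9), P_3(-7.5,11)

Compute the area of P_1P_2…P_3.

78.75

Cross-terms: -120, -97.5, 60  ⇒  Σ = -157.5
Area = |Σ|/2 = 78.75.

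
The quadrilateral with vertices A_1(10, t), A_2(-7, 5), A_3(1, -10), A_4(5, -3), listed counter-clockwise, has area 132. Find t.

6

The doubled signed area Σ (x_i y_{i+1} − x_{i+1} y_i) is linear in t.
With t=0 it equals 192; the coefficient of t is 12 (from the two edges through A_1).
So 12·t + 192 = 2·132 = 264 ⇒ t = 6.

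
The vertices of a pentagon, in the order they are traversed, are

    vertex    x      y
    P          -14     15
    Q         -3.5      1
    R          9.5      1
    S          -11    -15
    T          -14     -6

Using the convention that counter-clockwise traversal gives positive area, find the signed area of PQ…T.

Apply Gauss's area formula: 2A = Σ (x_i·y_{i+1} − x_{i+1}·y_i), indices taken mod 5.
Σ = (38.5) + (-13) + (-131.5) + (-144) + (-294) = -544
Signed area = Σ/2 = -272 (negative ⇒ clockwise traversal).

-272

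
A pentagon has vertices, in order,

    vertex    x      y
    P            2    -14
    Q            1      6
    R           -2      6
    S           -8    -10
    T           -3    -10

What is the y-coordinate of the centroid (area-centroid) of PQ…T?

Apply the shoelace formula. First the cross-terms c_i = x_i·y_{i+1} − x_{i+1}·y_i:
  26, 18, 68, 50, 62  ⇒  2A = 224, A = 112.
Then Σ (y_i + y_{i+1})·c_i = -2752, so ȳ = -2752 / (6·112) = -86/21.

-86/21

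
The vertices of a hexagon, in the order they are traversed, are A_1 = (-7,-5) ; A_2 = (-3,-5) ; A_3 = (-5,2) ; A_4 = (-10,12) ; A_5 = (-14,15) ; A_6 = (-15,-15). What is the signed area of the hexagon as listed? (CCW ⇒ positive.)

Apply the shoelace formula: 2A = Σ (x_i·y_{i+1} − x_{i+1}·y_i), indices taken mod 6.
Σ = (20) + (-31) + (-40) + (18) + (435) + (-30) = 372
Signed area = Σ/2 = 186 (positive ⇒ counter-clockwise traversal).

186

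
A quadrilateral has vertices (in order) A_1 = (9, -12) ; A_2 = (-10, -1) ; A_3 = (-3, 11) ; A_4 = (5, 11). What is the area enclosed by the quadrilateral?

244.5

Apply the shoelace formula: 2A = Σ (x_i·y_{i+1} − x_{i+1}·y_i), indices taken mod 4.
Σ = (-129) + (-113) + (-88) + (-159) = -489
Area = |Σ|/2 = 244.5.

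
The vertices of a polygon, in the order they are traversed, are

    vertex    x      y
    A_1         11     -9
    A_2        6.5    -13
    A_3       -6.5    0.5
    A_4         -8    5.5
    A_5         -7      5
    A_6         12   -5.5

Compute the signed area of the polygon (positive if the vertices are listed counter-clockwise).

-134

Apply Gauss's area formula: 2A = Σ (x_i·y_{i+1} − x_{i+1}·y_i), indices taken mod 6.
Σ = (-84.5) + (-81.25) + (-31.75) + (-1.5) + (-21.5) + (-47.5) = -268
Signed area = Σ/2 = -134 (negative ⇒ clockwise traversal).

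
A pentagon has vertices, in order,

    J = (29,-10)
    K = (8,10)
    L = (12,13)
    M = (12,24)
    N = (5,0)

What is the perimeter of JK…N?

96

|JK| = √((-21)² + (20)²) = √841 = 29
|KL| = √((4)² + (3)²) = √25 = 5
|LM| = √((0)² + (11)²) = √121 = 11
|MN| = √((-7)² + (-24)²) = √625 = 25
|NJ| = √((24)² + (-10)²) = √676 = 26
Perimeter = 29 + 5 + 11 + 25 + 26 = 96.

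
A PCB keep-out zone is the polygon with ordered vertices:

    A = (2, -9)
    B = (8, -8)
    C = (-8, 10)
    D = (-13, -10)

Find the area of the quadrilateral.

Apply the shoelace (surveyor's) formula: 2A = Σ (x_i·y_{i+1} − x_{i+1}·y_i), indices taken mod 4.
Σ = (56) + (16) + (210) + (137) = 419
Area = |Σ|/2 = 209.5.

209.5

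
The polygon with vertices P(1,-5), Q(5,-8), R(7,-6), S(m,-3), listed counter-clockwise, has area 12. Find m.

Write out the shoelace sum; only the two edges meeting at S involve m:
2·Area = [(7·(-3) − m·(-6)) + (m·(-5) − 1·(-3))] + 43
       = 1·m + 25 = 24
⇒ m = -1.

-1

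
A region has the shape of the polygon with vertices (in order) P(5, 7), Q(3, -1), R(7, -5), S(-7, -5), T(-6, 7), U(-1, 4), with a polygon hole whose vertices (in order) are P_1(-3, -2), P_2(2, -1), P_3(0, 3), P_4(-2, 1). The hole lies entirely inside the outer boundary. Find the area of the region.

Outer boundary:
Apply the shoelace formula: 2A = Σ (x_i·y_{i+1} − x_{i+1}·y_i), indices taken mod 6.
Cross-terms: -26, -8, -70, -79, -17, -27  ⇒  Σ = -227
Area = |Σ|/2 = 113.5.
Hole:
P_1→P_2: (-3)(-1) − (2)(-2) = 7
P_2→P_3: (2)(3) − (0)(-1) = 6
P_3→P_4: (0)(1) − (-2)(3) = 6
P_4→P_1: (-2)(-2) − (-3)(1) = 7
Σ = 26
Area = |Σ|/2 = 13.
Net area = 113.5 − 13 = 100.5.

100.5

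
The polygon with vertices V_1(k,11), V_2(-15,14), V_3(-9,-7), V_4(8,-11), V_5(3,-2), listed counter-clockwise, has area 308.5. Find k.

1

Write out the shoelace sum; only the two edges meeting at V_1 involve k:
2·Area = [(3·11 − k·(-2)) + (k·14 − (-15)·11)] + 403
       = 16·k + 601 = 617
⇒ k = 1.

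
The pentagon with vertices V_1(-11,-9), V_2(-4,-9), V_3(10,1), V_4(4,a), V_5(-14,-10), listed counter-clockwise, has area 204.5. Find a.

12

Write out the shoelace sum; only the two edges meeting at V_4 involve a:
2·Area = [(10·a − 4·1) + (4·(-10) − (-14)·a)] + 165
       = 24·a + 121 = 409
⇒ a = 12.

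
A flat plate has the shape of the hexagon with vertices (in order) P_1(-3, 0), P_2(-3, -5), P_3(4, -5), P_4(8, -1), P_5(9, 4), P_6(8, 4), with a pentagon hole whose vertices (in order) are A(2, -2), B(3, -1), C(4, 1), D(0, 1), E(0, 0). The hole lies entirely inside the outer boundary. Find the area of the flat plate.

Outer boundary:
Σ = (15) + (35) + (36) + (41) + (4) + (12) = 143
Area = |Σ|/2 = 71.5.
Hole:
Apply Gauss's area formula: 2A = Σ (x_i·y_{i+1} − x_{i+1}·y_i), indices taken mod 5.
Σ = (4) + (7) + (4) + (0) + (0) = 15
Area = |Σ|/2 = 7.5.
Net area = 71.5 − 7.5 = 64.

64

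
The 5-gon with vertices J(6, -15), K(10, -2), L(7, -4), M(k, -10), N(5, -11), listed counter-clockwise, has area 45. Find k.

-1

Write out the shoelace sum; only the two edges meeting at M involve k:
2·Area = [(7·(-10) − k·(-4)) + (k·(-11) − 5·(-10))] + 103
       = -7·k + 83 = 90
⇒ k = -1.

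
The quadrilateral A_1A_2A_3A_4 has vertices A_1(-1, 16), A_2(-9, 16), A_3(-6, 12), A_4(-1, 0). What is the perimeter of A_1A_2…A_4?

42

|A_1A_2| = √((-8)² + (0)²) = √64 = 8
|A_2A_3| = √((3)² + (-4)²) = √25 = 5
|A_3A_4| = √((5)² + (-12)²) = √169 = 13
|A_4A_1| = √((0)² + (16)²) = √256 = 16
Perimeter = 8 + 5 + 13 + 16 = 42.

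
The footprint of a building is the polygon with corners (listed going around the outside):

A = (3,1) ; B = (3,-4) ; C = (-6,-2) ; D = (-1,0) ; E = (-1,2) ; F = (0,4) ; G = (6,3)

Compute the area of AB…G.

Apply the shoelace formula: 2A = Σ (x_i·y_{i+1} − x_{i+1}·y_i), indices taken mod 7.
Σ = (-15) + (-30) + (-2) + (-2) + (-4) + (-24) + (-3) = -80
Area = |Σ|/2 = 40.

40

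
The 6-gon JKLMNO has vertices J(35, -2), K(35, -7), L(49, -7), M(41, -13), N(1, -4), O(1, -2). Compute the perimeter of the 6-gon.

|JK| = √((0)² + (-5)²) = √25 = 5
|KL| = √((14)² + (0)²) = √196 = 14
|LM| = √((-8)² + (-6)²) = √100 = 10
|MN| = √((-40)² + (9)²) = √1681 = 41
|NO| = √((0)² + (2)²) = √4 = 2
|OJ| = √((34)² + (0)²) = √1156 = 34
Perimeter = 5 + 14 + 10 + 41 + 2 + 34 = 106.

106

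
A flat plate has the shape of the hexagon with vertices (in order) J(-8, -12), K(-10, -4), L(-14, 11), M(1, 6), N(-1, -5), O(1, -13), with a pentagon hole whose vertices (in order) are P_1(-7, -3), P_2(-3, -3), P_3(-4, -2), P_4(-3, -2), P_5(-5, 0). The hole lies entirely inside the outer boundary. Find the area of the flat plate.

Outer boundary:
J→K: (-8)(-4) − (-10)(-12) = -88
K→L: (-10)(11) − (-14)(-4) = -166
L→M: (-14)(6) − (1)(11) = -95
M→N: (1)(-5) − (-1)(6) = 1
N→O: (-1)(-13) − (1)(-5) = 18
O→J: (1)(-12) − (-8)(-13) = -116
Σ = -446
Area = |Σ|/2 = 223.
Hole:
Σ = (12) + (-6) + (2) + (-10) + (15) = 13
Area = |Σ|/2 = 6.5.
Net area = 223 − 6.5 = 216.5.

216.5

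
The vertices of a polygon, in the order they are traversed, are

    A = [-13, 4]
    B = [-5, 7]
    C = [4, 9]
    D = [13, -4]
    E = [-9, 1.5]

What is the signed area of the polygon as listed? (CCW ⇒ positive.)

Σ = (-71) + (-73) + (-133) + (-16.5) + (-16.5) = -310
Signed area = Σ/2 = -155 (negative ⇒ clockwise traversal).

-155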